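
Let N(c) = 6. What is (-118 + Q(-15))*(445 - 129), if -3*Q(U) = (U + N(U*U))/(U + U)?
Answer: -186598/5 ≈ -37320.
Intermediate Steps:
Q(U) = -(6 + U)/(6*U) (Q(U) = -(U + 6)/(3*(U + U)) = -(6 + U)/(3*(2*U)) = -(6 + U)*1/(2*U)/3 = -(6 + U)/(6*U))
(-118 + Q(-15))*(445 - 129) = (-118 + (⅙)*(-6 - 1*(-15))/(-15))*(445 - 129) = (-118 + (⅙)*(-1/15)*(-6 + 15))*316 = (-118 + (⅙)*(-1/15)*9)*316 = (-118 - ⅒)*316 = -1181/10*316 = -186598/5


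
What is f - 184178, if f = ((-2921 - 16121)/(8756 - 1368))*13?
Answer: -680477305/3694 ≈ -1.8421e+5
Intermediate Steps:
f = -123773/3694 (f = -19042/7388*13 = -19042*1/7388*13 = -9521/3694*13 = -123773/3694 ≈ -33.506)
f - 184178 = -123773/3694 - 184178 = -680477305/3694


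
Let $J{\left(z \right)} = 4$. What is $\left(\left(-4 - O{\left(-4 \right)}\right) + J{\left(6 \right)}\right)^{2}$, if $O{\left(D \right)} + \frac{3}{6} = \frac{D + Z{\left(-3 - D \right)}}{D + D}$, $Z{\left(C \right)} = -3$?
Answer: $\frac{9}{64} \approx 0.14063$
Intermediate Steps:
$O{\left(D \right)} = - \frac{1}{2} + \frac{-3 + D}{2 D}$ ($O{\left(D \right)} = - \frac{1}{2} + \frac{D - 3}{D + D} = - \frac{1}{2} + \frac{-3 + D}{2 D}$)
$\left(\left(-4 - O{\left(-4 \right)}\right) + J{\left(6 \right)}\right)^{2} = \left(\left(-4 - - \frac{3}{2 \left(-4\right)}\right) + 4\right)^{2} = \left(\left(-4 - \left(- \frac{3}{2}\right) \left(- \frac{1}{4}\right)\right) + 4\right)^{2} = \left(\left(-4 - \frac{3}{8}\right) + 4\right)^{2} = \left(- \frac{35}{8} + 4\right)^{2} = \left(- \frac{3}{8}\right)^{2} = \frac{9}{64}$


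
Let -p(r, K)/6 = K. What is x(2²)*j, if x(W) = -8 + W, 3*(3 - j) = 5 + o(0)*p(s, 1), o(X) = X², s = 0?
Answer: -16/3 ≈ -5.3333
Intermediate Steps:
p(r, K) = -6*K
j = 4/3 (j = 3 - (5 + 0²*(-6*1))/3 = 3 - (5 + 0*(-6))/3 = 3 - (5 + 0)/3 = 3 - ⅓*5 = 3 - 5/3 = 4/3 ≈ 1.3333)
x(2²)*j = (-8 + 2²)*(4/3) = (-8 + 4)*(4/3) = -4*4/3 = -16/3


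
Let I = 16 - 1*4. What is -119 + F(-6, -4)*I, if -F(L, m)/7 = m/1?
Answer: 217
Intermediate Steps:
F(L, m) = -7*m (F(L, m) = -7*m/1 = -7*m)
I = 12 (I = 16 - 4 = 12)
-119 + F(-6, -4)*I = -119 - 7*(-4)*12 = -119 + 28*12 = -119 + 336 = 217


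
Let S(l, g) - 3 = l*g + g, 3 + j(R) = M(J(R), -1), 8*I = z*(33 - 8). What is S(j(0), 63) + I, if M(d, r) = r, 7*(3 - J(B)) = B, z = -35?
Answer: -2363/8 ≈ -295.38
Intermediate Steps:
J(B) = 3 - B/7
I = -875/8 (I = (-35*(33 - 8))/8 = (-35*25)/8 = (⅛)*(-875) = -875/8 ≈ -109.38)
j(R) = -4 (j(R) = -3 - 1 = -4)
S(l, g) = 3 + g + g*l (S(l, g) = 3 + (l*g + g) = 3 + (g*l + g) = 3 + (g + g*l) = 3 + g + g*l)
S(j(0), 63) + I = (3 + 63 + 63*(-4)) - 875/8 = (3 + 63 - 252) - 875/8 = -186 - 875/8 = -2363/8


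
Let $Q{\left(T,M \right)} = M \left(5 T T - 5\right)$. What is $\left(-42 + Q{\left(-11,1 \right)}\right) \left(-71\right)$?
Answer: $-39618$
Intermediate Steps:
$Q{\left(T,M \right)} = M \left(-5 + 5 T^{2}\right)$ ($Q{\left(T,M \right)} = M \left(5 T^{2} - 5\right) = M \left(-5 + 5 T^{2}\right)$)
$\left(-42 + Q{\left(-11,1 \right)}\right) \left(-71\right) = \left(-42 + 5 \cdot 1 \left(-1 + \left(-11\right)^{2}\right)\right) \left(-71\right) = \left(-42 + 5 \cdot 1 \left(-1 + 121\right)\right) \left(-71\right) = \left(-42 + 5 \cdot 1 \cdot 120\right) \left(-71\right) = \left(-42 + 600\right) \left(-71\right) = 558 \left(-71\right) = -39618$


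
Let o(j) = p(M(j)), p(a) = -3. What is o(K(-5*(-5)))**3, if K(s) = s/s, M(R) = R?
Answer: -27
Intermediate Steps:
K(s) = 1
o(j) = -3
o(K(-5*(-5)))**3 = (-3)**3 = -27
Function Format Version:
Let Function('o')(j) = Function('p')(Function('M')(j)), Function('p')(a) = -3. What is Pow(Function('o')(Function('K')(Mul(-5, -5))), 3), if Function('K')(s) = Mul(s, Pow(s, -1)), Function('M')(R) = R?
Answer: -27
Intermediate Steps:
Function('K')(s) = 1
Function('o')(j) = -3
Pow(Function('o')(Function('K')(Mul(-5, -5))), 3) = Pow(-3, 3) = -27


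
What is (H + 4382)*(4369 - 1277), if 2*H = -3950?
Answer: 7442444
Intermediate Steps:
H = -1975 (H = (½)*(-3950) = -1975)
(H + 4382)*(4369 - 1277) = (-1975 + 4382)*(4369 - 1277) = 2407*3092 = 7442444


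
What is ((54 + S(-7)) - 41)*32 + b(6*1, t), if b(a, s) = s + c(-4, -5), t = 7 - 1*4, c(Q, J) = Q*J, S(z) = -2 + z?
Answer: 151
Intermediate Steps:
c(Q, J) = J*Q
t = 3 (t = 7 - 4 = 3)
b(a, s) = 20 + s (b(a, s) = s - 5*(-4) = s + 20 = 20 + s)
((54 + S(-7)) - 41)*32 + b(6*1, t) = ((54 + (-2 - 7)) - 41)*32 + (20 + 3) = ((54 - 9) - 41)*32 + 23 = (45 - 41)*32 + 23 = 4*32 + 23 = 128 + 23 = 151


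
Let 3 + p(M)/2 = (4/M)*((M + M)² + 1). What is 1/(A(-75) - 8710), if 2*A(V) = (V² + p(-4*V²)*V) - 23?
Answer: 75/2024573701 ≈ 3.7045e-8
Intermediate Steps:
p(M) = -6 + 8*(1 + 4*M²)/M (p(M) = -6 + 2*((4/M)*((M + M)² + 1)) = -6 + 2*((4/M)*((2*M)² + 1)) = -6 + 2*((4/M)*(4*M² + 1)) = -6 + 2*((4/M)*(1 + 4*M²)) = -6 + 2*(4*(1 + 4*M²)/M) = -6 + 8*(1 + 4*M²)/M)
A(V) = -23/2 + V²/2 + V*(-6 - 128*V² - 2/V²)/2 (A(V) = ((V² + (-6 + 8/((-4*V²)) + 32*(-4*V²))*V) - 23)/2 = ((V² + (-6 + 8*(-1/(4*V²)) - 128*V²)*V) - 23)/2 = ((V² + (-6 - 2/V² - 128*V²)*V) - 23)/2 = ((V² + (-6 - 128*V² - 2/V²)*V) - 23)/2 = ((V² + V*(-6 - 128*V² - 2/V²)) - 23)/2 = (-23 + V² + V*(-6 - 128*V² - 2/V²))/2 = -23/2 + V²/2 + V*(-6 - 128*V² - 2/V²)/2)
1/(A(-75) - 8710) = 1/((-23/2 + (½)*(-75)² - 1/(-75) - 64*(-75)³ - 3*(-75)) - 8710) = 1/((-23/2 + (½)*5625 - 1*(-1/75) - 64*(-421875) + 225) - 8710) = 1/((-23/2 + 5625/2 + 1/75 + 27000000 + 225) - 8710) = 1/(2025226951/75 - 8710) = 1/(2024573701/75) = 75/2024573701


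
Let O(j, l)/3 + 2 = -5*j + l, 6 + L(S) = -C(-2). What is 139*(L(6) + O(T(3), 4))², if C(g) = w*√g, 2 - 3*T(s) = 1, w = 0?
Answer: 3475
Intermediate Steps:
T(s) = ⅓ (T(s) = ⅔ - ⅓*1 = ⅔ - ⅓ = ⅓)
C(g) = 0 (C(g) = 0*√g = 0)
L(S) = -6 (L(S) = -6 - 1*0 = -6 + 0 = -6)
O(j, l) = -6 - 15*j + 3*l (O(j, l) = -6 + 3*(-5*j + l) = -6 + 3*(l - 5*j) = -6 + (-15*j + 3*l) = -6 - 15*j + 3*l)
139*(L(6) + O(T(3), 4))² = 139*(-6 + (-6 - 15*⅓ + 3*4))² = 139*(-6 + (-6 - 5 + 12))² = 139*(-6 + 1)² = 139*(-5)² = 139*25 = 3475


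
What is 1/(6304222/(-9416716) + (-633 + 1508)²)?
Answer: 4708358/3604833441639 ≈ 1.3061e-6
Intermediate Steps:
1/(6304222/(-9416716) + (-633 + 1508)²) = 1/(6304222*(-1/9416716) + 875²) = 1/(-3152111/4708358 + 765625) = 1/(3604833441639/4708358) = 4708358/3604833441639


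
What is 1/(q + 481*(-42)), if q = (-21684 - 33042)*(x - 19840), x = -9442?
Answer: 1/1602466530 ≈ 6.2404e-10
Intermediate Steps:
q = 1602486732 (q = (-21684 - 33042)*(-9442 - 19840) = -54726*(-29282) = 1602486732)
1/(q + 481*(-42)) = 1/(1602486732 + 481*(-42)) = 1/(1602486732 - 20202) = 1/1602466530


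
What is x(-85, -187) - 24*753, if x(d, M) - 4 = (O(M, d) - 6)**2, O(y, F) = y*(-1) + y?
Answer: -18032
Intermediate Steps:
O(y, F) = 0 (O(y, F) = -y + y = 0)
x(d, M) = 40 (x(d, M) = 4 + (0 - 6)**2 = 4 + (-6)**2 = 4 + 36 = 40)
x(-85, -187) - 24*753 = 40 - 24*753 = 40 - 18072 = -18032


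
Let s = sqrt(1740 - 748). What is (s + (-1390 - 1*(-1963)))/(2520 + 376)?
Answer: 573/2896 + sqrt(62)/724 ≈ 0.20873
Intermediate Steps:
s = 4*sqrt(62) (s = sqrt(992) = 4*sqrt(62) ≈ 31.496)
(s + (-1390 - 1*(-1963)))/(2520 + 376) = (4*sqrt(62) + (-1390 - 1*(-1963)))/(2520 + 376) = (4*sqrt(62) + (-1390 + 1963))/2896 = (4*sqrt(62) + 573)*(1/2896) = (573 + 4*sqrt(62))*(1/2896) = 573/2896 + sqrt(62)/724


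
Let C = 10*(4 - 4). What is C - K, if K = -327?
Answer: 327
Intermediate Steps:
C = 0 (C = 10*0 = 0)
C - K = 0 - 1*(-327) = 0 + 327 = 327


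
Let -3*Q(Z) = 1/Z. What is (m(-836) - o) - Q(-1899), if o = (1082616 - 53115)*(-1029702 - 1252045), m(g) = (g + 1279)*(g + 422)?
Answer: 13382598436711964/5697 ≈ 2.3491e+12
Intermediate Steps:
Q(Z) = -1/(3*Z)
m(g) = (422 + g)*(1279 + g) (m(g) = (1279 + g)*(422 + g) = (422 + g)*(1279 + g))
o = -2349060818247 (o = 1029501*(-2281747) = -2349060818247)
(m(-836) - o) - Q(-1899) = ((539738 + (-836)² + 1701*(-836)) - 1*(-2349060818247)) - (-1)/(3*(-1899)) = ((539738 + 698896 - 1422036) + 2349060818247) - (-1)*(-1)/(3*1899) = (-183402 + 2349060818247) - 1*1/5697 = 2349060634845 - 1/5697 = 13382598436711964/5697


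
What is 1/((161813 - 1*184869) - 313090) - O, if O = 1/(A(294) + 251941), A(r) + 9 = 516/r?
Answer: -7203977/1037409919521 ≈ -6.9442e-6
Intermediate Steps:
A(r) = -9 + 516/r
O = 49/12344754 (O = 1/((-9 + 516/294) + 251941) = 1/((-9 + 516*(1/294)) + 251941) = 1/((-9 + 86/49) + 251941) = 1/(-355/49 + 251941) = 1/(12344754/49) = 49/12344754 ≈ 3.9693e-6)
1/((161813 - 1*184869) - 313090) - O = 1/((161813 - 1*184869) - 313090) - 1*49/12344754 = 1/((161813 - 184869) - 313090) - 49/12344754 = 1/(-23056 - 313090) - 49/12344754 = 1/(-336146) - 49/12344754 = -1/336146 - 49/12344754 = -7203977/1037409919521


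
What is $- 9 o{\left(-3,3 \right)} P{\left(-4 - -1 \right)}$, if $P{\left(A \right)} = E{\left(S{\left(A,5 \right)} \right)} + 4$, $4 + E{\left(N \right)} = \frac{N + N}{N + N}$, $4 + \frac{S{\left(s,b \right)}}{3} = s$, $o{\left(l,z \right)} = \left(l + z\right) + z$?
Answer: $-27$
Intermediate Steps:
$o{\left(l,z \right)} = l + 2 z$
$S{\left(s,b \right)} = -12 + 3 s$
$E{\left(N \right)} = -3$ ($E{\left(N \right)} = -4 + \frac{N + N}{N + N} = -4 + \frac{2 N}{2 N} = -4 + 2 N \frac{1}{2 N} = -4 + 1 = -3$)
$P{\left(A \right)} = 1$ ($P{\left(A \right)} = -3 + 4 = 1$)
$- 9 o{\left(-3,3 \right)} P{\left(-4 - -1 \right)} = - 9 \left(-3 + 2 \cdot 3\right) 1 = - 9 \left(-3 + 6\right) 1 = \left(-9\right) 3 \cdot 1 = \left(-27\right) 1 = -27$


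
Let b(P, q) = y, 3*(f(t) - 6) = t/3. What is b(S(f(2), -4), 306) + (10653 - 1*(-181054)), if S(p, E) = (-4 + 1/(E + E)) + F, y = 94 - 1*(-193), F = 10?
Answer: 191994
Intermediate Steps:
y = 287 (y = 94 + 193 = 287)
f(t) = 6 + t/9 (f(t) = 6 + (t/3)/3 = 6 + t/9)
S(p, E) = 6 + 1/(2*E) (S(p, E) = (-4 + 1/(E + E)) + 10 = (-4 + 1/(2*E)) + 10 = 6 + 1/(2*E))
b(P, q) = 287
b(S(f(2), -4), 306) + (10653 - 1*(-181054)) = 287 + (10653 - 1*(-181054)) = 287 + (10653 + 181054) = 287 + 191707 = 191994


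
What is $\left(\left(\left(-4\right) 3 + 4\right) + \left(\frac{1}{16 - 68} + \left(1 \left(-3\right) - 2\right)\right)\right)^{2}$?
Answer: $\frac{458329}{2704} \approx 169.5$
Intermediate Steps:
$\left(\left(\left(-4\right) 3 + 4\right) + \left(\frac{1}{16 - 68} + \left(1 \left(-3\right) - 2\right)\right)\right)^{2} = \left(\left(-12 + 4\right) + \left(\frac{1}{-52} - 5\right)\right)^{2} = \left(-8 - \frac{261}{52}\right)^{2} = \left(- \frac{677}{52}\right)^{2} = \frac{458329}{2704}$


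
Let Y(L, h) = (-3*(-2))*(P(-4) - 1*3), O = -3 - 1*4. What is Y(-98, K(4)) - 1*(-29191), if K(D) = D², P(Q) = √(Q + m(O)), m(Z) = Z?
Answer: 29173 + 6*I*√11 ≈ 29173.0 + 19.9*I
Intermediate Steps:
O = -7 (O = -3 - 4 = -7)
P(Q) = √(-7 + Q) (P(Q) = √(Q - 7) = √(-7 + Q))
Y(L, h) = -18 + 6*I*√11 (Y(L, h) = (-3*(-2))*(√(-7 - 4) - 1*3) = 6*(√(-11) - 3) = 6*(I*√11 - 3) = 6*(-3 + I*√11) = -18 + 6*I*√11)
Y(-98, K(4)) - 1*(-29191) = (-18 + 6*I*√11) - 1*(-29191) = (-18 + 6*I*√11) + 29191 = 29173 + 6*I*√11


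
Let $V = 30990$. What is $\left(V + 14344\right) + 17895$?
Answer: $63229$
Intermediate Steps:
$\left(V + 14344\right) + 17895 = \left(30990 + 14344\right) + 17895 = 45334 + 17895 = 63229$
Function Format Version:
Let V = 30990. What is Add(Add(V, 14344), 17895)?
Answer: 63229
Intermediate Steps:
Add(Add(V, 14344), 17895) = Add(Add(30990, 14344), 17895) = Add(45334, 17895) = 63229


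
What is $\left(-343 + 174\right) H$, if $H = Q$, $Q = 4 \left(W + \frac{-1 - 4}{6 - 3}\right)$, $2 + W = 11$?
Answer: $- \frac{14872}{3} \approx -4957.3$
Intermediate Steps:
$W = 9$ ($W = -2 + 11 = 9$)
$Q = \frac{88}{3}$ ($Q = 4 \left(9 + \frac{-1 - 4}{6 - 3}\right) = 4 \left(9 - \frac{5}{3}\right) = 4 \cdot \frac{22}{3} = \frac{88}{3} \approx 29.333$)
$H = \frac{88}{3} \approx 29.333$
$\left(-343 + 174\right) H = \left(-343 + 174\right) \frac{88}{3} = \left(-169\right) \frac{88}{3} = - \frac{14872}{3}$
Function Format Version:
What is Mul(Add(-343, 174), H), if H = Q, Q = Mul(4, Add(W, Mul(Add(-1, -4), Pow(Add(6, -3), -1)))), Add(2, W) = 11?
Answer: Rational(-14872, 3) ≈ -4957.3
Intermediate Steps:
W = 9 (W = Add(-2, 11) = 9)
Q = Rational(88, 3) (Q = Mul(4, Add(9, Mul(Add(-1, -4), Pow(Add(6, -3), -1)))) = Mul(4, Add(9, Mul(-5, Pow(3, -1)))) = Mul(4, Add(9, Mul(-5, Rational(1, 3)))) = Mul(4, Add(9, Rational(-5, 3))) = Mul(4, Rational(22, 3)) = Rational(88, 3) ≈ 29.333)
H = Rational(88, 3) ≈ 29.333
Mul(Add(-343, 174), H) = Mul(Add(-343, 174), Rational(88, 3)) = Mul(-169, Rational(88, 3)) = Rational(-14872, 3)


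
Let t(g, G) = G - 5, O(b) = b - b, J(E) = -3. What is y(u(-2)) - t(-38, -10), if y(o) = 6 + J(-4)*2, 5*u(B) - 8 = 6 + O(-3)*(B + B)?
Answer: 15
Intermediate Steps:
O(b) = 0
t(g, G) = -5 + G
u(B) = 14/5 (u(B) = 8/5 + (6 + 0*(B + B))/5 = 8/5 + (6 + 0*(2*B))/5 = 8/5 + (6 + 0)/5 = 8/5 + (⅕)*6 = 8/5 + 6/5 = 14/5)
y(o) = 0 (y(o) = 6 - 3*2 = 6 - 6 = 0)
y(u(-2)) - t(-38, -10) = 0 - (-5 - 10) = 0 - 1*(-15) = 0 + 15 = 15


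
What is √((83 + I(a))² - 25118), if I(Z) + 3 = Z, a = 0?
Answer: 7*I*√382 ≈ 136.81*I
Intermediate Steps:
I(Z) = -3 + Z
√((83 + I(a))² - 25118) = √((83 + (-3 + 0))² - 25118) = √((83 - 3)² - 25118) = √(80² - 25118) = √(6400 - 25118) = √(-18718) = 7*I*√382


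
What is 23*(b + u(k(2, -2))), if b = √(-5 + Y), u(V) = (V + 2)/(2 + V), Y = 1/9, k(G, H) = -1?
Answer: 23 + 46*I*√11/3 ≈ 23.0 + 50.855*I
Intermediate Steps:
Y = ⅑ ≈ 0.11111
u(V) = 1 (u(V) = (2 + V)/(2 + V) = 1)
b = 2*I*√11/3 (b = √(-5 + ⅑) = √(-44/9) = 2*I*√11/3 ≈ 2.2111*I)
23*(b + u(k(2, -2))) = 23*(2*I*√11/3 + 1) = 23*(1 + 2*I*√11/3) = 23 + 46*I*√11/3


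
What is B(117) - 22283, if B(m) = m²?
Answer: -8594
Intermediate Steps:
B(117) - 22283 = 117² - 22283 = 13689 - 22283 = -8594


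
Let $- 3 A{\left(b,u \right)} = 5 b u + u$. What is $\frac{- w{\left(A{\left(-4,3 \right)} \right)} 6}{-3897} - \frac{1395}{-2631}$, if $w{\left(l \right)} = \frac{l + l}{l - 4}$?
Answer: $\frac{9127177}{17088345} \approx 0.53412$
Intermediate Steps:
$A{\left(b,u \right)} = - \frac{u}{3} - \frac{5 b u}{3}$ ($A{\left(b,u \right)} = - \frac{5 b u + u}{3} = - \frac{u + 5 b u}{3} = - \frac{u}{3} - \frac{5 b u}{3}$)
$w{\left(l \right)} = \frac{2 l}{-4 + l}$
$\frac{- w{\left(A{\left(-4,3 \right)} \right)} 6}{-3897} - \frac{1395}{-2631} = \frac{- \frac{2 \left(\left(- \frac{1}{3}\right) 3 \left(1 + 5 \left(-4\right)\right)\right)}{-4 - 1 \left(1 + 5 \left(-4\right)\right)} 6}{-3897} - \frac{1395}{-2631} = - \frac{2 \left(\left(- \frac{1}{3}\right) 3 \left(1 - 20\right)\right)}{-4 - 1 \left(1 - 20\right)} 6 \left(- \frac{1}{3897}\right) - - \frac{465}{877} = - \frac{2 \left(\left(- \frac{1}{3}\right) 3 \left(-19\right)\right)}{-4 - 1 \left(-19\right)} 6 \left(- \frac{1}{3897}\right) + \frac{465}{877} = - \frac{2 \cdot 19}{-4 + 19} \cdot 6 \left(- \frac{1}{3897}\right) + \frac{465}{877} = - \frac{2 \cdot 19}{15} \cdot 6 \left(- \frac{1}{3897}\right) + \frac{465}{877} = \left(-1\right) \frac{38}{15} \cdot 6 \left(- \frac{1}{3897}\right) + \frac{465}{877} = \left(- \frac{38}{15}\right) 6 \left(- \frac{1}{3897}\right) + \frac{465}{877} = \left(- \frac{76}{5}\right) \left(- \frac{1}{3897}\right) + \frac{465}{877} = \frac{76}{19485} + \frac{465}{877} = \frac{9127177}{17088345}$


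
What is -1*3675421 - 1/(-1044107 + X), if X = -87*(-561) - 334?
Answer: -3659374111913/995634 ≈ -3.6754e+6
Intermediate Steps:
X = 48473 (X = 48807 - 334 = 48473)
-1*3675421 - 1/(-1044107 + X) = -1*3675421 - 1/(-1044107 + 48473) = -3675421 - 1/(-995634) = -3675421 - 1*(-1/995634) = -3675421 + 1/995634 = -3659374111913/995634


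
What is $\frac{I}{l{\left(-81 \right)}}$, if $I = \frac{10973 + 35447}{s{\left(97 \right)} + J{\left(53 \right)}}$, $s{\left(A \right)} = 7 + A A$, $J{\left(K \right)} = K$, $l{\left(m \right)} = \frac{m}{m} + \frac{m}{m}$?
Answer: $\frac{23210}{9469} \approx 2.4512$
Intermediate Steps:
$l{\left(m \right)} = 2$ ($l{\left(m \right)} = 1 + 1 = 2$)
$s{\left(A \right)} = 7 + A^{2}$
$I = \frac{46420}{9469}$ ($I = \frac{10973 + 35447}{\left(7 + 97^{2}\right) + 53} = \frac{46420}{\left(7 + 9409\right) + 53} = \frac{46420}{9416 + 53} = \frac{46420}{9469} \approx 4.9023$)
$\frac{I}{l{\left(-81 \right)}} = \frac{46420}{9469 \cdot 2} = \frac{46420}{9469} \cdot \frac{1}{2} = \frac{23210}{9469}$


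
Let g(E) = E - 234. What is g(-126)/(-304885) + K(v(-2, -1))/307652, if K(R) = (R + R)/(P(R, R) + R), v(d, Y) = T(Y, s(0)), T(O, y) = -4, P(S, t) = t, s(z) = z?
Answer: 22211921/18759696004 ≈ 0.0011840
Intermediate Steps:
g(E) = -234 + E
v(d, Y) = -4
K(R) = 1 (K(R) = (R + R)/(R + R) = (2*R)/((2*R)) = (2*R)*(1/(2*R)) = 1)
g(-126)/(-304885) + K(v(-2, -1))/307652 = (-234 - 126)/(-304885) + 1/307652 = -360*(-1/304885) + 1*(1/307652) = 72/60977 + 1/307652 = 22211921/18759696004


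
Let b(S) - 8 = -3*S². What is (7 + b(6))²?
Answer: 8649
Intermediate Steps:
b(S) = 8 - 3*S²
(7 + b(6))² = (7 + (8 - 3*6²))² = (7 + (8 - 3*36))² = (7 + (8 - 108))² = (7 - 100)² = (-93)² = 8649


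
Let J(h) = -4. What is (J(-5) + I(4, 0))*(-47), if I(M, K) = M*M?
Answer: -564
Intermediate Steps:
I(M, K) = M**2
(J(-5) + I(4, 0))*(-47) = (-4 + 4**2)*(-47) = (-4 + 16)*(-47) = 12*(-47) = -564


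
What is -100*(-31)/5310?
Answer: 310/531 ≈ 0.58380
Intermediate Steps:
-100*(-31)/5310 = 3100*(1/5310) = 310/531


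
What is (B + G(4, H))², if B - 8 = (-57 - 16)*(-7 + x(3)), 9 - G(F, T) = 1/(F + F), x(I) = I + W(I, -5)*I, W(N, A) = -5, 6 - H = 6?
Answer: 126135361/64 ≈ 1.9709e+6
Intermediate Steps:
H = 0 (H = 6 - 1*6 = 6 - 6 = 0)
x(I) = -4*I (x(I) = I - 5*I = -4*I)
G(F, T) = 9 - 1/(2*F) (G(F, T) = 9 - 1/(F + F) = 9 - 1/(2*F))
B = 1395 (B = 8 + (-57 - 16)*(-7 - 4*3) = 8 - 73*(-7 - 12) = 8 - 73*(-19) = 8 + 1387 = 1395)
(B + G(4, H))² = (1395 + (9 - ½/4))² = (1395 + (9 - ½*¼))² = (1395 + (9 - ⅛))² = (1395 + 71/8)² = (11231/8)² = 126135361/64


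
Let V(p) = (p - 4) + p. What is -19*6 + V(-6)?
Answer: -130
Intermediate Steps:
V(p) = -4 + 2*p (V(p) = (-4 + p) + p = -4 + 2*p)
-19*6 + V(-6) = -19*6 + (-4 + 2*(-6)) = -114 + (-4 - 12) = -114 - 16 = -130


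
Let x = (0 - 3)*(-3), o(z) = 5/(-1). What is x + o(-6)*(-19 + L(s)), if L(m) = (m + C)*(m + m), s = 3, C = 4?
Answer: -106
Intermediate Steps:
o(z) = -5 (o(z) = 5*(-1) = -5)
L(m) = 2*m*(4 + m) (L(m) = (m + 4)*(m + m) = (4 + m)*(2*m) = 2*m*(4 + m))
x = 9 (x = -3*(-3) = 9)
x + o(-6)*(-19 + L(s)) = 9 - 5*(-19 + 2*3*(4 + 3)) = 9 - 5*(-19 + 2*3*7) = 9 - 5*(-19 + 42) = 9 - 5*23 = 9 - 115 = -106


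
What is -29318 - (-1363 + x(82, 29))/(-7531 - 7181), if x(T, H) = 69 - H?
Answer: -143775913/4904 ≈ -29318.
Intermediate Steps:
-29318 - (-1363 + x(82, 29))/(-7531 - 7181) = -29318 - (-1363 + (69 - 1*29))/(-7531 - 7181) = -29318 - (-1363 + (69 - 29))/(-14712) = -29318 - (-1363 + 40)*(-1)/14712 = -29318 - (-1323)*(-1)/14712 = -29318 - 1*441/4904 = -29318 - 441/4904 = -143775913/4904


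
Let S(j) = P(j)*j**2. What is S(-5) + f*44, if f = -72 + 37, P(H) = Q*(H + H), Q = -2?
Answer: -1040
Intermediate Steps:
P(H) = -4*H (P(H) = -2*(H + H) = -4*H)
f = -35
S(j) = -4*j**3 (S(j) = (-4*j)*j**2 = -4*j**3)
S(-5) + f*44 = -4*(-5)**3 - 35*44 = -4*(-125) - 1540 = 500 - 1540 = -1040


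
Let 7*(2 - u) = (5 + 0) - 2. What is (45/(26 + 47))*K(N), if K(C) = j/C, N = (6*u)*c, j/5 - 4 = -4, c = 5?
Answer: 0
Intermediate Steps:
u = 11/7 (u = 2 - ((5 + 0) - 2)/7 = 2 - (5 - 2)/7 = 2 - ⅐*3 = 2 - 3/7 = 11/7 ≈ 1.5714)
j = 0 (j = 20 + 5*(-4) = 20 - 20 = 0)
N = 330/7 (N = (6*(11/7))*5 = (66/7)*5 = 330/7 ≈ 47.143)
K(C) = 0 (K(C) = 0/C = 0)
(45/(26 + 47))*K(N) = (45/(26 + 47))*0 = (45/73)*0 = 0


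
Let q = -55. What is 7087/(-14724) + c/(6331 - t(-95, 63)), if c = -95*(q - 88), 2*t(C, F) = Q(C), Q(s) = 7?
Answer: 62073019/37266444 ≈ 1.6657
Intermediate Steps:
t(C, F) = 7/2 (t(C, F) = (½)*7 = 7/2)
c = 13585 (c = -95*(-55 - 88) = -95*(-143) = 13585)
7087/(-14724) + c/(6331 - t(-95, 63)) = 7087/(-14724) + 13585/(6331 - 1*7/2) = 7087*(-1/14724) + 13585/(6331 - 7/2) = -7087/14724 + 13585/(12655/2) = -7087/14724 + 13585*(2/12655) = -7087/14724 + 5434/2531 = 62073019/37266444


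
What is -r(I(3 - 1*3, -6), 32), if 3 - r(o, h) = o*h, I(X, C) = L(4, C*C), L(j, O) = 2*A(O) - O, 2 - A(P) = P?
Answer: -3331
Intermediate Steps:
A(P) = 2 - P
L(j, O) = 4 - 3*O (L(j, O) = 2*(2 - O) - O = (4 - 2*O) - O = 4 - 3*O)
I(X, C) = 4 - 3*C² (I(X, C) = 4 - 3*C*C = 4 - 3*C²)
r(o, h) = 3 - h*o (r(o, h) = 3 - o*h = 3 - h*o)
-r(I(3 - 1*3, -6), 32) = -(3 - 1*32*(4 - 3*(-6)²)) = -(3 - 1*32*(4 - 3*36)) = -(3 - 1*32*(4 - 108)) = -(3 - 1*32*(-104)) = -(3 + 3328) = -1*3331 = -3331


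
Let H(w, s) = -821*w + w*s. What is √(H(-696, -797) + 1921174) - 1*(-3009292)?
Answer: 3009292 + √3047302 ≈ 3.0110e+6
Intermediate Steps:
H(w, s) = -821*w + s*w
√(H(-696, -797) + 1921174) - 1*(-3009292) = √(-696*(-821 - 797) + 1921174) - 1*(-3009292) = √(-696*(-1618) + 1921174) + 3009292 = √(1126128 + 1921174) + 3009292 = √3047302 + 3009292 = 3009292 + √3047302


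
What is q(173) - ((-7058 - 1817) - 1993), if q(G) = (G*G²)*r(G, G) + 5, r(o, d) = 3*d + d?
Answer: 3582991037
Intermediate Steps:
r(o, d) = 4*d
q(G) = 5 + 4*G⁴ (q(G) = (G*G²)*(4*G) + 5 = G³*(4*G) + 5 = 4*G⁴ + 5 = 5 + 4*G⁴)
q(173) - ((-7058 - 1817) - 1993) = (5 + 4*173⁴) - ((-7058 - 1817) - 1993) = (5 + 4*895745041) - (-8875 - 1993) = (5 + 3582980164) - 1*(-10868) = 3582980169 + 10868 = 3582991037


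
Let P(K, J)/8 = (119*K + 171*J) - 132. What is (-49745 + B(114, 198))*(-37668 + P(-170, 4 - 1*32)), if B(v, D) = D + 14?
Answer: 11831848644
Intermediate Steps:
B(v, D) = 14 + D
P(K, J) = -1056 + 952*K + 1368*J (P(K, J) = 8*((119*K + 171*J) - 132) = 8*(-132 + 119*K + 171*J) = -1056 + 952*K + 1368*J)
(-49745 + B(114, 198))*(-37668 + P(-170, 4 - 1*32)) = (-49745 + (14 + 198))*(-37668 + (-1056 + 952*(-170) + 1368*(4 - 1*32))) = (-49745 + 212)*(-37668 + (-1056 - 161840 + 1368*(4 - 32))) = -49533*(-37668 + (-1056 - 161840 + 1368*(-28))) = -49533*(-37668 + (-1056 - 161840 - 38304)) = -49533*(-37668 - 201200) = -49533*(-238868) = 11831848644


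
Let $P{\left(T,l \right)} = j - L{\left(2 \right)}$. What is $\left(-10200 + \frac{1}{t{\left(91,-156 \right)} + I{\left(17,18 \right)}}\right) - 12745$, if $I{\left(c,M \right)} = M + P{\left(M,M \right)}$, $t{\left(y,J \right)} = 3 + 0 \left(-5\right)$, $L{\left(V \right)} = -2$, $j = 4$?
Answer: $- \frac{619514}{27} \approx -22945.0$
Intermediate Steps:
$P{\left(T,l \right)} = 6$ ($P{\left(T,l \right)} = 4 - -2 = 4 + 2 = 6$)
$t{\left(y,J \right)} = 3$ ($t{\left(y,J \right)} = 3 + 0 = 3$)
$I{\left(c,M \right)} = 6 + M$ ($I{\left(c,M \right)} = M + 6 = 6 + M$)
$\left(-10200 + \frac{1}{t{\left(91,-156 \right)} + I{\left(17,18 \right)}}\right) - 12745 = \left(-10200 + \frac{1}{3 + \left(6 + 18\right)}\right) - 12745 = \left(-10200 + \frac{1}{3 + 24}\right) - 12745 = \left(-10200 + \frac{1}{27}\right) - 12745 = - \frac{275399}{27} - 12745 = - \frac{619514}{27}$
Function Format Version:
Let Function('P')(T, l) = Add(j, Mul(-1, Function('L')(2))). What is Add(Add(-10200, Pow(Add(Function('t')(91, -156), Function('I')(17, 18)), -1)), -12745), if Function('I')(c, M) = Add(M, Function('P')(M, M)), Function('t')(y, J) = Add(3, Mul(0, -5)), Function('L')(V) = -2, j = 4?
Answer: Rational(-619514, 27) ≈ -22945.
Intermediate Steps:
Function('P')(T, l) = 6 (Function('P')(T, l) = Add(4, Mul(-1, -2)) = Add(4, 2) = 6)
Function('t')(y, J) = 3 (Function('t')(y, J) = Add(3, 0) = 3)
Function('I')(c, M) = Add(6, M) (Function('I')(c, M) = Add(M, 6) = Add(6, M))
Add(Add(-10200, Pow(Add(Function('t')(91, -156), Function('I')(17, 18)), -1)), -12745) = Add(Add(-10200, Pow(Add(3, Add(6, 18)), -1)), -12745) = Add(Add(-10200, Pow(Add(3, 24), -1)), -12745) = Add(Add(-10200, Pow(27, -1)), -12745) = Add(Add(-10200, Rational(1, 27)), -12745) = Add(Rational(-275399, 27), -12745) = Rational(-619514, 27)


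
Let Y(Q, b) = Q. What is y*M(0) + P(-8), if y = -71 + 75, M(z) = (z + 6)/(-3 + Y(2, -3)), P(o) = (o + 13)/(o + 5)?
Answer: -77/3 ≈ -25.667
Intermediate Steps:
P(o) = (13 + o)/(5 + o)
M(z) = -6 - z (M(z) = (z + 6)/(-3 + 2) = (6 + z)/(-1) = (6 + z)*(-1) = -6 - z)
y = 4
y*M(0) + P(-8) = 4*(-6 - 1*0) + (13 - 8)/(5 - 8) = 4*(-6 + 0) + 5/(-3) = 4*(-6) - ⅓*5 = -24 - 5/3 = -77/3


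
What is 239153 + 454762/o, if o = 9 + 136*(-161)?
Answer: 5233886949/21887 ≈ 2.3913e+5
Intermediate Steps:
o = -21887 (o = 9 - 21896 = -21887)
239153 + 454762/o = 239153 + 454762/(-21887) = 239153 + 454762*(-1/21887) = 239153 - 454762/21887 = 5233886949/21887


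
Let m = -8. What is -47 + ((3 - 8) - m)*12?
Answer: -11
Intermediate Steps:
-47 + ((3 - 8) - m)*12 = -47 + ((3 - 8) - 1*(-8))*12 = -47 + (-5 + 8)*12 = -47 + 3*12 = -47 + 36 = -11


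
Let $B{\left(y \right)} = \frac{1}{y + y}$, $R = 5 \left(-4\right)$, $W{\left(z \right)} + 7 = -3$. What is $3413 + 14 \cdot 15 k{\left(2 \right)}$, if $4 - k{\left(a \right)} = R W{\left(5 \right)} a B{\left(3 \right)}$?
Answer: $-9747$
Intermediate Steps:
$W{\left(z \right)} = -10$ ($W{\left(z \right)} = -7 - 3 = -10$)
$R = -20$
$B{\left(y \right)} = \frac{1}{2 y}$
$k{\left(a \right)} = 4 - \frac{100 a}{3}$ ($k{\left(a \right)} = 4 - - 20 \left(- 10 a\right) \frac{1}{2 \cdot 3} = 4 - 200 a \frac{1}{2} \cdot \frac{1}{3} = 4 - 200 a \frac{1}{6} = 4 - \frac{100 a}{3}$)
$3413 + 14 \cdot 15 k{\left(2 \right)} = 3413 + 14 \cdot 15 \left(4 - \frac{200}{3}\right) = 3413 + 210 \left(4 - \frac{200}{3}\right) = 3413 + 210 \left(- \frac{188}{3}\right) = 3413 - 13160 = -9747$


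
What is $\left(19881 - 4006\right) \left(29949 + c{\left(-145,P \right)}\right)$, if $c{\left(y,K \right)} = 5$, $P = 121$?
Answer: $475519750$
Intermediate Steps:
$\left(19881 - 4006\right) \left(29949 + c{\left(-145,P \right)}\right) = \left(19881 - 4006\right) \left(29949 + 5\right) = 15875 \cdot 29954 = 475519750$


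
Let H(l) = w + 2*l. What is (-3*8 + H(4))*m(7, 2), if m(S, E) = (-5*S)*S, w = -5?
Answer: 5145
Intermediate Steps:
H(l) = -5 + 2*l
m(S, E) = -5*S**2
(-3*8 + H(4))*m(7, 2) = (-3*8 + (-5 + 2*4))*(-5*7**2) = (-24 + (-5 + 8))*(-5*49) = (-24 + 3)*(-245) = -21*(-245) = 5145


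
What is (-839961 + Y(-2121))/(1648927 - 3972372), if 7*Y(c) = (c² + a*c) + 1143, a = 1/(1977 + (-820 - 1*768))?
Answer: 536799948/6326740735 ≈ 0.084846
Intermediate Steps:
a = 1/389 (a = 1/(1977 + (-820 - 768)) = 1/(1977 - 1588) = 1/389 ≈ 0.0025707)
Y(c) = 1143/7 + c²/7 + c/2723 (Y(c) = ((c² + c/389) + 1143)/7 = (1143 + c² + c/389)/7 = 1143/7 + c²/7 + c/2723)
(-839961 + Y(-2121))/(1648927 - 3972372) = (-839961 + (1143/7 + (⅐)*(-2121)² + (1/2723)*(-2121)))/(1648927 - 3972372) = (-839961 + (1143/7 + (⅐)*4498641 - 303/389))/(-2323445) = (-839961 + (1143/7 + 642663 - 303/389))*(-1/2323445) = (-839961 + 1750413855/2723)*(-1/2323445) = -536799948/2723*(-1/2323445) = 536799948/6326740735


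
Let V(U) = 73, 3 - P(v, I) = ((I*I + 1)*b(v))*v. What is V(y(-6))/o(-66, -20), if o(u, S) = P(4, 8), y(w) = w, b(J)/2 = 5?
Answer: -73/2597 ≈ -0.028109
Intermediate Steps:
b(J) = 10 (b(J) = 2*5 = 10)
P(v, I) = 3 - v*(10 + 10*I²) (P(v, I) = 3 - (I*I + 1)*10*v = 3 - (I² + 1)*10*v = 3 - (1 + I²)*10*v = 3 - (10 + 10*I²)*v = 3 - v*(10 + 10*I²))
o(u, S) = -2597 (o(u, S) = 3 - 10*4 - 10*4*8² = 3 - 40 - 10*4*64 = 3 - 40 - 2560 = -2597)
V(y(-6))/o(-66, -20) = 73/(-2597) = 73*(-1/2597) = -73/2597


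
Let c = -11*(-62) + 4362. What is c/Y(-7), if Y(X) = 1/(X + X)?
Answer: -70616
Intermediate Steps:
c = 5044 (c = 682 + 4362 = 5044)
Y(X) = 1/(2*X)
c/Y(-7) = 5044/(((½)/(-7))) = 5044/(((½)*(-⅐))) = 5044/(-1/14) = 5044*(-14) = -70616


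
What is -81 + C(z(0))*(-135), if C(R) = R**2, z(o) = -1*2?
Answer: -621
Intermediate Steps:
z(o) = -2
-81 + C(z(0))*(-135) = -81 + (-2)**2*(-135) = -81 + 4*(-135) = -81 - 540 = -621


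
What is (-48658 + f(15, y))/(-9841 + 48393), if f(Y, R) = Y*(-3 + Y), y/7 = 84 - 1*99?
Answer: -24239/19276 ≈ -1.2575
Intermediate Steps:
y = -105 (y = 7*(84 - 1*99) = 7*(84 - 99) = 7*(-15) = -105)
(-48658 + f(15, y))/(-9841 + 48393) = (-48658 + 15*(-3 + 15))/(-9841 + 48393) = (-48658 + 15*12)/38552 = (-48658 + 180)*(1/38552) = -48478*1/38552 = -24239/19276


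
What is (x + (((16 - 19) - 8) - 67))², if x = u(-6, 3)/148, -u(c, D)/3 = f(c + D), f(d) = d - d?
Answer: 6084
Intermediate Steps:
f(d) = 0
u(c, D) = 0 (u(c, D) = -3*0 = 0)
x = 0 (x = 0/148 = 0*(1/148) = 0)
(x + (((16 - 19) - 8) - 67))² = (0 + (((16 - 19) - 8) - 67))² = (0 + ((-3 - 8) - 67))² = (0 + (-11 - 67))² = (0 - 78)² = (-78)² = 6084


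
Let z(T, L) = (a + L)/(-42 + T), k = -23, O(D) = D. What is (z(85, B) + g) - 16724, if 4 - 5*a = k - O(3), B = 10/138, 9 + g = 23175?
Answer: 19113833/2967 ≈ 6442.1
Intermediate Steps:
g = 23166 (g = -9 + 23175 = 23166)
B = 5/69 (B = 10*(1/138) = 5/69 ≈ 0.072464)
a = 6 (a = 4/5 - (-23 - 1*3)/5 = 4/5 - (-23 - 3)/5 = 4/5 - 1/5*(-26) = 4/5 + 26/5 = 6)
z(T, L) = (6 + L)/(-42 + T)
(z(85, B) + g) - 16724 = ((6 + 5/69)/(-42 + 85) + 23166) - 16724 = ((419/69)/43 + 23166) - 16724 = ((1/43)*(419/69) + 23166) - 16724 = (419/2967 + 23166) - 16724 = 68733941/2967 - 16724 = 19113833/2967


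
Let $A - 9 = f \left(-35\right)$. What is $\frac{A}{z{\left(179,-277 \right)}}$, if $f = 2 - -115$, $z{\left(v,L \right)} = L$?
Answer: $\frac{4086}{277} \approx 14.751$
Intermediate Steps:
$f = 117$ ($f = 2 + 115 = 117$)
$A = -4086$ ($A = 9 + 117 \left(-35\right) = 9 - 4095 = -4086$)
$\frac{A}{z{\left(179,-277 \right)}} = - \frac{4086}{-277} = \left(-4086\right) \left(- \frac{1}{277}\right) = \frac{4086}{277}$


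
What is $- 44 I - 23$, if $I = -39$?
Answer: $1693$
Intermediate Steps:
$- 44 I - 23 = \left(-44\right) \left(-39\right) - 23 = 1716 - 23 = 1693$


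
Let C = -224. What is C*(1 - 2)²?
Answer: -224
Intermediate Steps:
C*(1 - 2)² = -224*(1 - 2)² = -224*(-1)² = -224*1 = -224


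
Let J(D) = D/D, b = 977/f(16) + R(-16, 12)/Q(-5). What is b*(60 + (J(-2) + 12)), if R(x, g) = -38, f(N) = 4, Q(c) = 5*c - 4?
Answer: 2079405/116 ≈ 17926.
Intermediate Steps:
Q(c) = -4 + 5*c
b = 28485/116 (b = 977/4 - 38/(-4 + 5*(-5)) = 977*(¼) - 38/(-4 - 25) = 977/4 - 38/(-29) = 977/4 - 38*(-1/29) = 977/4 + 38/29 = 28485/116 ≈ 245.56)
J(D) = 1
b*(60 + (J(-2) + 12)) = 28485*(60 + (1 + 12))/116 = 28485*(60 + 13)/116 = (28485/116)*73 = 2079405/116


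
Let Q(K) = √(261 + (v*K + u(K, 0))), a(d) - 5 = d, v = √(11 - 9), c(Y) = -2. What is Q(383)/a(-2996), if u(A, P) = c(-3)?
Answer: -√(259 + 383*√2)/2991 ≈ -0.0094603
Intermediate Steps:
u(A, P) = -2
v = √2 ≈ 1.4142
a(d) = 5 + d
Q(K) = √(259 + K*√2) (Q(K) = √(261 + (√2*K - 2)) = √(261 + (K*√2 - 2)) = √(261 + (-2 + K*√2)) = √(259 + K*√2))
Q(383)/a(-2996) = √(259 + 383*√2)/(5 - 2996) = √(259 + 383*√2)/(-2991) = √(259 + 383*√2)*(-1/2991) = -√(259 + 383*√2)/2991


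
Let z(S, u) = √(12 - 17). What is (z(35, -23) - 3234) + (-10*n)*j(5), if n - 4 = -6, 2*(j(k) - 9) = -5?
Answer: -3104 + I*√5 ≈ -3104.0 + 2.2361*I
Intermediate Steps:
j(k) = 13/2 (j(k) = 9 + (½)*(-5) = 9 - 5/2 = 13/2)
n = -2 (n = 4 - 6 = -2)
z(S, u) = I*√5 (z(S, u) = √(-5) = I*√5)
(z(35, -23) - 3234) + (-10*n)*j(5) = (I*√5 - 3234) - 10*(-2)*(13/2) = (-3234 + I*√5) + 20*(13/2) = (-3234 + I*√5) + 130 = -3104 + I*√5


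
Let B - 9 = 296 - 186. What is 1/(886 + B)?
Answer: 1/1005 ≈ 0.00099503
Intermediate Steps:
B = 119 (B = 9 + (296 - 186) = 9 + 110 = 119)
1/(886 + B) = 1/(886 + 119) = 1/1005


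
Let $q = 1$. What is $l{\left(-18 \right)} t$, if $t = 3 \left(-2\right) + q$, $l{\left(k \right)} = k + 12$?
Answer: $30$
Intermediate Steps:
$l{\left(k \right)} = 12 + k$
$t = -5$ ($t = 3 \left(-2\right) + 1 = -6 + 1 = -5$)
$l{\left(-18 \right)} t = \left(12 - 18\right) \left(-5\right) = \left(-6\right) \left(-5\right) = 30$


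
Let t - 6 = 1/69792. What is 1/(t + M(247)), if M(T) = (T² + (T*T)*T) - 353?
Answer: 69792/1055944933921 ≈ 6.6094e-8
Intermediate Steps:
M(T) = -353 + T² + T³ (M(T) = (T² + T²*T) - 353 = (T² + T³) - 353 = -353 + T² + T³)
t = 418753/69792 (t = 6 + 1/69792 = 418753/69792 ≈ 6.0000)
1/(t + M(247)) = 1/(418753/69792 + (-353 + 247² + 247³)) = 1/(418753/69792 + (-353 + 61009 + 15069223)) = 1/(418753/69792 + 15129879) = 1/(1055944933921/69792) = 69792/1055944933921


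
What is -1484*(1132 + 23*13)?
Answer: -2123604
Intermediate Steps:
-1484*(1132 + 23*13) = -1484*(1132 + 299) = -1484*1431 = -2123604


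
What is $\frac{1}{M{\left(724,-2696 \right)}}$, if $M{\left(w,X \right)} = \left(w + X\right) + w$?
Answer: $- \frac{1}{1248} \approx -0.00080128$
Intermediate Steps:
$M{\left(w,X \right)} = X + 2 w$ ($M{\left(w,X \right)} = \left(X + w\right) + w = X + 2 w$)
$\frac{1}{M{\left(724,-2696 \right)}} = \frac{1}{-2696 + 2 \cdot 724} = \frac{1}{-2696 + 1448} = \frac{1}{-1248} = - \frac{1}{1248}$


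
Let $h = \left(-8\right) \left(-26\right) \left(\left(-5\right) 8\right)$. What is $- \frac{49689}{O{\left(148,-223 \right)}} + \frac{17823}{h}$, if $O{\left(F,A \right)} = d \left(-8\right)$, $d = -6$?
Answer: $- \frac{663891}{640} \approx -1037.3$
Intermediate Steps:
$h = -8320$ ($h = 208 \left(-40\right) = -8320$)
$O{\left(F,A \right)} = 48$ ($O{\left(F,A \right)} = \left(-6\right) \left(-8\right) = 48$)
$- \frac{49689}{O{\left(148,-223 \right)}} + \frac{17823}{h} = - \frac{49689}{48} + \frac{17823}{-8320} = \left(-49689\right) \frac{1}{48} + 17823 \left(- \frac{1}{8320}\right) = - \frac{16563}{16} - \frac{1371}{640} = - \frac{663891}{640}$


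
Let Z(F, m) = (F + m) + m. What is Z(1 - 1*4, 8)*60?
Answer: 780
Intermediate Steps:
Z(F, m) = F + 2*m
Z(1 - 1*4, 8)*60 = ((1 - 1*4) + 2*8)*60 = ((1 - 4) + 16)*60 = (-3 + 16)*60 = 13*60 = 780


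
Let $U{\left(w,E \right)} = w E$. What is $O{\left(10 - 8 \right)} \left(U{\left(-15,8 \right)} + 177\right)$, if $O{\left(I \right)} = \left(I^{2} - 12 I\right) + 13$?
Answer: $-399$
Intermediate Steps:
$O{\left(I \right)} = 13 + I^{2} - 12 I$
$U{\left(w,E \right)} = E w$
$O{\left(10 - 8 \right)} \left(U{\left(-15,8 \right)} + 177\right) = \left(13 + \left(10 - 8\right)^{2} - 12 \left(10 - 8\right)\right) \left(8 \left(-15\right) + 177\right) = \left(13 + 2^{2} - 24\right) \left(-120 + 177\right) = \left(13 + 4 - 24\right) 57 = \left(-7\right) 57 = -399$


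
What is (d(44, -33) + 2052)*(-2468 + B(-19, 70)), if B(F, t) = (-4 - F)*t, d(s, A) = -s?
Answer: -2847344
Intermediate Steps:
B(F, t) = t*(-4 - F)
(d(44, -33) + 2052)*(-2468 + B(-19, 70)) = (-1*44 + 2052)*(-2468 - 1*70*(4 - 19)) = (-44 + 2052)*(-2468 - 1*70*(-15)) = 2008*(-2468 + 1050) = 2008*(-1418) = -2847344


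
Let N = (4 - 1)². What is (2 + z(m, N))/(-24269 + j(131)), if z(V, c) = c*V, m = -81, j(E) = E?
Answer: 727/24138 ≈ 0.030118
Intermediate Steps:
N = 9 (N = 3² = 9)
z(V, c) = V*c
(2 + z(m, N))/(-24269 + j(131)) = (2 - 81*9)/(-24269 + 131) = (2 - 729)/(-24138) = -727*(-1/24138) = 727/24138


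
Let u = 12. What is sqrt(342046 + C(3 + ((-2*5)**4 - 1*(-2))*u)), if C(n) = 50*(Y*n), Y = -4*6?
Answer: I*sqrt(143690354) ≈ 11987.0*I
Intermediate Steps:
Y = -24
C(n) = -1200*n (C(n) = 50*(-24*n) = -1200*n)
sqrt(342046 + C(3 + ((-2*5)**4 - 1*(-2))*u)) = sqrt(342046 - 1200*(3 + ((-2*5)**4 - 1*(-2))*12)) = sqrt(342046 - 1200*(3 + ((-10)**4 + 2)*12)) = sqrt(342046 - 1200*(3 + (10000 + 2)*12)) = sqrt(342046 - 1200*(3 + 10002*12)) = sqrt(342046 - 1200*(3 + 120024)) = sqrt(342046 - 1200*120027) = sqrt(342046 - 144032400) = sqrt(-143690354) = I*sqrt(143690354)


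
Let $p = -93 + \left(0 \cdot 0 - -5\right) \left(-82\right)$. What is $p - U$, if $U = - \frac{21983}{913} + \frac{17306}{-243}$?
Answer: $- \frac{90452830}{221859} \approx -407.7$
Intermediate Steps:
$U = - \frac{21142247}{221859}$ ($U = \left(-21983\right) \frac{1}{913} + 17306 \left(- \frac{1}{243}\right) = - \frac{21983}{913} - \frac{17306}{243} = - \frac{21142247}{221859} \approx -95.296$)
$p = -503$ ($p = -93 + \left(0 + 5\right) \left(-82\right) = -93 + 5 \left(-82\right) = -93 - 410 = -503$)
$p - U = -503 - - \frac{21142247}{221859} = -503 + \frac{21142247}{221859} = - \frac{90452830}{221859}$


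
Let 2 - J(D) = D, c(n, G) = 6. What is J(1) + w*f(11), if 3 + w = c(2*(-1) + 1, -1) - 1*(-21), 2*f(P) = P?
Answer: 133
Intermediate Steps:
f(P) = P/2
J(D) = 2 - D
w = 24 (w = -3 + (6 - 1*(-21)) = -3 + (6 + 21) = -3 + 27 = 24)
J(1) + w*f(11) = (2 - 1*1) + 24*((1/2)*11) = (2 - 1) + 24*(11/2) = 1 + 132 = 133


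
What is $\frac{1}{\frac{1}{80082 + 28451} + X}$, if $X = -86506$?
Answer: $- \frac{108533}{9388755697} \approx -1.156 \cdot 10^{-5}$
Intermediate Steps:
$\frac{1}{\frac{1}{80082 + 28451} + X} = \frac{1}{\frac{1}{80082 + 28451} - 86506} = \frac{1}{\frac{1}{108533} - 86506} = \frac{1}{- \frac{9388755697}{108533}} = - \frac{108533}{9388755697}$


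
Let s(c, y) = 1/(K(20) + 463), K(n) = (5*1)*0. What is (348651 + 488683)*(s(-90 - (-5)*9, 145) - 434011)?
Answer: -168259832332728/463 ≈ -3.6341e+11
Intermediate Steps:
K(n) = 0 (K(n) = 5*0 = 0)
s(c, y) = 1/463 (s(c, y) = 1/(0 + 463) = 1/463)
(348651 + 488683)*(s(-90 - (-5)*9, 145) - 434011) = (348651 + 488683)*(1/463 - 434011) = 837334*(-200947092/463) = -168259832332728/463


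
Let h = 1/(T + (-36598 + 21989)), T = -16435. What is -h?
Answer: 1/31044 ≈ 3.2212e-5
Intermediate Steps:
h = -1/31044 (h = 1/(-16435 + (-36598 + 21989)) = 1/(-16435 - 14609) = 1/(-31044) = -1/31044 ≈ -3.2212e-5)
-h = -1*(-1/31044) = 1/31044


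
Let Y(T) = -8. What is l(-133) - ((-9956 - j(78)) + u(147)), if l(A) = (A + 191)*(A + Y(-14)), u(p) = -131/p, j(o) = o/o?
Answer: 261644/147 ≈ 1779.9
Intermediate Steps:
j(o) = 1
l(A) = (-8 + A)*(191 + A) (l(A) = (A + 191)*(A - 8) = (191 + A)*(-8 + A) = (-8 + A)*(191 + A))
l(-133) - ((-9956 - j(78)) + u(147)) = (-1528 + (-133)² + 183*(-133)) - ((-9956 - 1*1) - 131/147) = (-1528 + 17689 - 24339) - ((-9956 - 1) - 131*1/147) = -8178 - (-9957 - 131/147) = -8178 - 1*(-1463810/147) = -8178 + 1463810/147 = 261644/147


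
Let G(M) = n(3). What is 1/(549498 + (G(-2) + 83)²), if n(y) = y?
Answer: 1/556894 ≈ 1.7957e-6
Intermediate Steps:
G(M) = 3
1/(549498 + (G(-2) + 83)²) = 1/(549498 + (3 + 83)²) = 1/(549498 + 86²) = 1/(549498 + 7396) = 1/556894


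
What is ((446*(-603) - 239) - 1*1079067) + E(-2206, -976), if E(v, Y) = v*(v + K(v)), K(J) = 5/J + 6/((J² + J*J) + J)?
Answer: 15518766961/4411 ≈ 3.5182e+6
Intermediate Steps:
K(J) = 5/J + 6/(J + 2*J²) (K(J) = 5/J + 6/((J² + J²) + J) = 5/J + 6/(2*J² + J) = 5/J + 6/(J + 2*J²))
E(v, Y) = v*(v + (11 + 10*v)/(v*(1 + 2*v)))
((446*(-603) - 239) - 1*1079067) + E(-2206, -976) = ((446*(-603) - 239) - 1*1079067) + (11 + 10*(-2206) + (-2206)²*(1 + 2*(-2206)))/(1 + 2*(-2206)) = ((-268938 - 239) - 1079067) + (11 - 22060 + 4866436*(1 - 4412))/(1 - 4412) = (-269177 - 1079067) + (11 - 22060 + 4866436*(-4411))/(-4411) = -1348244 - (11 - 22060 - 21465849196)/4411 = -1348244 - 1/4411*(-21465871245) = -1348244 + 21465871245/4411 = 15518766961/4411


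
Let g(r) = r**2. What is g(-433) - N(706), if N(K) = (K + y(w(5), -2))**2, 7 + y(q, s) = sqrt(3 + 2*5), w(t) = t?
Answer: 187489 - (699 + sqrt(13))**2 ≈ -3.0617e+5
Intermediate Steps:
y(q, s) = -7 + sqrt(13) (y(q, s) = -7 + sqrt(3 + 2*5) = -7 + sqrt(3 + 10) = -7 + sqrt(13))
N(K) = (-7 + K + sqrt(13))**2 (N(K) = (K + (-7 + sqrt(13)))**2 = (-7 + K + sqrt(13))**2)
g(-433) - N(706) = (-433)**2 - (-7 + 706 + sqrt(13))**2 = 187489 - (699 + sqrt(13))**2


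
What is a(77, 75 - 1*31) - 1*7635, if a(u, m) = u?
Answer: -7558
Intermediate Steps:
a(77, 75 - 1*31) - 1*7635 = 77 - 1*7635 = 77 - 7635 = -7558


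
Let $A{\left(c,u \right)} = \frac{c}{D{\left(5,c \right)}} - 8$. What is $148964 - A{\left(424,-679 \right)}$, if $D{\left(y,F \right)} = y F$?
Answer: $\frac{744859}{5} \approx 1.4897 \cdot 10^{5}$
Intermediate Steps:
$D{\left(y,F \right)} = F y$
$A{\left(c,u \right)} = - \frac{39}{5}$ ($A{\left(c,u \right)} = \frac{c}{c 5} - 8 = \frac{c}{5 c} - 8 = c \frac{1}{5 c} - 8 = \frac{1}{5} - 8 = - \frac{39}{5}$)
$148964 - A{\left(424,-679 \right)} = 148964 - - \frac{39}{5} = 148964 + \frac{39}{5} = \frac{744859}{5}$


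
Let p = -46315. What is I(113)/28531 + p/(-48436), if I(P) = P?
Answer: 1326886533/1381927516 ≈ 0.96017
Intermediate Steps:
I(113)/28531 + p/(-48436) = 113/28531 - 46315/(-48436) = 113*(1/28531) - 46315*(-1/48436) = 113/28531 + 46315/48436 = 1326886533/1381927516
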